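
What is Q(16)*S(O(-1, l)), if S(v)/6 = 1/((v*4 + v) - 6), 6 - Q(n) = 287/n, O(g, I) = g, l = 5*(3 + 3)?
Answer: 573/88 ≈ 6.5114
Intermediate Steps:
l = 30 (l = 5*6 = 30)
Q(n) = 6 - 287/n
S(v) = 6/(-6 + 5*v) (S(v) = 6/((v*4 + v) - 6) = 6/((4*v + v) - 6) = 6/(5*v - 6) = 6/(-6 + 5*v))
Q(16)*S(O(-1, l)) = (6 - 287/16)*(6/(-6 + 5*(-1))) = (6 - 287*1/16)*(6/(-6 - 5)) = (6 - 287/16)*(6/(-11)) = -573*(-1)/(8*11) = -191/16*(-6/11) = 573/88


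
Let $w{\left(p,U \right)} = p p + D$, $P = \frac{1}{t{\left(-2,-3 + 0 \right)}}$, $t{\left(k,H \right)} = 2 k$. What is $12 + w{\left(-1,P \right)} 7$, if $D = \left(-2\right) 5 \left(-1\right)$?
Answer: $89$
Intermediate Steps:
$D = 10$ ($D = \left(-10\right) \left(-1\right) = 10$)
$P = - \frac{1}{4}$ ($P = \frac{1}{2 \left(-2\right)} = \frac{1}{-4} = - \frac{1}{4} \approx -0.25$)
$w{\left(p,U \right)} = 10 + p^{2}$ ($w{\left(p,U \right)} = p p + 10 = p^{2} + 10 = 10 + p^{2}$)
$12 + w{\left(-1,P \right)} 7 = 12 + \left(10 + \left(-1\right)^{2}\right) 7 = 12 + \left(10 + 1\right) 7 = 12 + 11 \cdot 7 = 12 + 77 = 89$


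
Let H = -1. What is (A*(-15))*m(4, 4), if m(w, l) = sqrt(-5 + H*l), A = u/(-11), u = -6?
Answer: -270*I/11 ≈ -24.545*I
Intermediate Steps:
A = 6/11 (A = -6/(-11) = -6*(-1/11) = 6/11 ≈ 0.54545)
m(w, l) = sqrt(-5 - l)
(A*(-15))*m(4, 4) = ((6/11)*(-15))*sqrt(-5 - 1*4) = -90*sqrt(-5 - 4)/11 = -270*I/11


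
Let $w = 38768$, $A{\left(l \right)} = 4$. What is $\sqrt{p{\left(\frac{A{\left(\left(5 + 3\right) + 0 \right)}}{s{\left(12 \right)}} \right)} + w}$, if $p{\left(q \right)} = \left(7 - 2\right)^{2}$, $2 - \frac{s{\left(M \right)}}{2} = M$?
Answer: $\sqrt{38793} \approx 196.96$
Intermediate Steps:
$s{\left(M \right)} = 4 - 2 M$
$p{\left(q \right)} = 25$ ($p{\left(q \right)} = 5^{2} = 25$)
$\sqrt{p{\left(\frac{A{\left(\left(5 + 3\right) + 0 \right)}}{s{\left(12 \right)}} \right)} + w} = \sqrt{25 + 38768} = \sqrt{38793}$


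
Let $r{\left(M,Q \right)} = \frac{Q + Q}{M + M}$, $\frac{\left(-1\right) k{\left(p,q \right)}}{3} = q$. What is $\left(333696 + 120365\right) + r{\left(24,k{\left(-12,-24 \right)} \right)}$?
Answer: $454064$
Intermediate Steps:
$k{\left(p,q \right)} = - 3 q$
$r{\left(M,Q \right)} = \frac{Q}{M}$ ($r{\left(M,Q \right)} = \frac{2 Q}{2 M} = 2 Q \frac{1}{2 M} = \frac{Q}{M}$)
$\left(333696 + 120365\right) + r{\left(24,k{\left(-12,-24 \right)} \right)} = \left(333696 + 120365\right) + \frac{\left(-3\right) \left(-24\right)}{24} = 454061 + 72 \cdot \frac{1}{24} = 454061 + 3 = 454064$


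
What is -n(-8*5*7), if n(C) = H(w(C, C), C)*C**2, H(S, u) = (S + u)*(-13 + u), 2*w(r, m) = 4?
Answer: -6385993600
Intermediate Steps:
w(r, m) = 2 (w(r, m) = (1/2)*4 = 2)
H(S, u) = (-13 + u)*(S + u)
n(C) = C**2*(-26 + C**2 - 11*C) (n(C) = (C**2 - 13*2 - 13*C + 2*C)*C**2 = (C**2 - 26 - 13*C + 2*C)*C**2 = (-26 + C**2 - 11*C)*C**2 = C**2*(-26 + C**2 - 11*C))
-n(-8*5*7) = -(-8*5*7)**2*(-26 + (-8*5*7)**2 - 11*(-8*5)*7) = -(-40*7)**2*(-26 + (-40*7)**2 - (-440)*7) = -(-280)**2*(-26 + (-280)**2 - 11*(-280)) = -78400*(-26 + 78400 + 3080) = -78400*81454 = -1*6385993600 = -6385993600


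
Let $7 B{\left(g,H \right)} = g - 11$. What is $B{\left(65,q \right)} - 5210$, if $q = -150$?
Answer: $- \frac{36416}{7} \approx -5202.3$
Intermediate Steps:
$B{\left(g,H \right)} = - \frac{11}{7} + \frac{g}{7}$ ($B{\left(g,H \right)} = \frac{g - 11}{7} = \frac{-11 + g}{7} = - \frac{11}{7} + \frac{g}{7}$)
$B{\left(65,q \right)} - 5210 = \left(- \frac{11}{7} + \frac{1}{7} \cdot 65\right) - 5210 = \left(- \frac{11}{7} + \frac{65}{7}\right) - 5210 = \frac{54}{7} - 5210 = - \frac{36416}{7}$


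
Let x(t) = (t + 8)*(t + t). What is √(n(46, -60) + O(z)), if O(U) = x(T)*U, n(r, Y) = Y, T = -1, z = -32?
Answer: 2*√97 ≈ 19.698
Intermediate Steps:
x(t) = 2*t*(8 + t) (x(t) = (8 + t)*(2*t) = 2*t*(8 + t))
O(U) = -14*U (O(U) = (2*(-1)*(8 - 1))*U = (2*(-1)*7)*U = -14*U)
√(n(46, -60) + O(z)) = √(-60 - 14*(-32)) = √(-60 + 448) = √388 = 2*√97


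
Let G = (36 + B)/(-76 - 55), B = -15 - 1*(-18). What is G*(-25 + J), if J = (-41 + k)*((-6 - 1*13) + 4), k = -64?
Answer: -60450/131 ≈ -461.45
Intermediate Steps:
B = 3 (B = -15 + 18 = 3)
J = 1575 (J = (-41 - 64)*((-6 - 1*13) + 4) = -105*((-6 - 13) + 4) = -105*(-19 + 4) = -105*(-15) = 1575)
G = -39/131 (G = (36 + 3)/(-76 - 55) = 39/(-131) = 39*(-1/131) = -39/131 ≈ -0.29771)
G*(-25 + J) = -39*(-25 + 1575)/131 = -39/131*1550 = -60450/131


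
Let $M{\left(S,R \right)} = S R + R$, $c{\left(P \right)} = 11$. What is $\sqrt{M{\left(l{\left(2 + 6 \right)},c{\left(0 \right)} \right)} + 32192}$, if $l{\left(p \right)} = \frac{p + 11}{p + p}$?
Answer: $\frac{3 \sqrt{57273}}{4} \approx 179.49$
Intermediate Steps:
$l{\left(p \right)} = \frac{11 + p}{2 p}$
$M{\left(S,R \right)} = R + R S$ ($M{\left(S,R \right)} = R S + R = R + R S$)
$\sqrt{M{\left(l{\left(2 + 6 \right)},c{\left(0 \right)} \right)} + 32192} = \sqrt{11 \left(1 + \frac{11 + \left(2 + 6\right)}{2 \left(2 + 6\right)}\right) + 32192} = \sqrt{11 \left(1 + \frac{11 + 8}{2 \cdot 8}\right) + 32192} = \sqrt{11 \left(1 + \frac{1}{2} \cdot \frac{1}{8} \cdot 19\right) + 32192} = \sqrt{11 \left(1 + \frac{19}{16}\right) + 32192} = \sqrt{11 \cdot \frac{35}{16} + 32192} = \sqrt{\frac{385}{16} + 32192} = \sqrt{\frac{515457}{16}} = \frac{3 \sqrt{57273}}{4}$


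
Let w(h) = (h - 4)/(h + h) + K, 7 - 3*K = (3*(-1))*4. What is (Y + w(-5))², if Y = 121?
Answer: 14799409/900 ≈ 16444.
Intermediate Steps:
K = 19/3 (K = 7/3 - 3*(-1)*4/3 = 7/3 - (-1)*4 = 7/3 - ⅓*(-12) = 7/3 + 4 = 19/3 ≈ 6.3333)
w(h) = 19/3 + (-4 + h)/(2*h) (w(h) = (h - 4)/(h + h) + 19/3 = (-4 + h)/((2*h)) + 19/3 = (-4 + h)*(1/(2*h)) + 19/3 = (-4 + h)/(2*h) + 19/3 = 19/3 + (-4 + h)/(2*h))
(Y + w(-5))² = (121 + (41/6 - 2/(-5)))² = (121 + (41/6 - 2*(-⅕)))² = (121 + (41/6 + ⅖))² = (121 + 217/30)² = (3847/30)² = 14799409/900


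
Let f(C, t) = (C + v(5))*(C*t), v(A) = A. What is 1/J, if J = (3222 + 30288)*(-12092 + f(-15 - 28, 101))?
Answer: 1/5125086420 ≈ 1.9512e-10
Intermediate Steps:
f(C, t) = C*t*(5 + C) (f(C, t) = (C + 5)*(C*t) = (5 + C)*(C*t) = C*t*(5 + C))
J = 5125086420 (J = (3222 + 30288)*(-12092 + (-15 - 28)*101*(5 + (-15 - 28))) = 33510*(-12092 - 43*101*(5 - 43)) = 33510*(-12092 - 43*101*(-38)) = 33510*(-12092 + 165034) = 33510*152942 = 5125086420)
1/J = 1/5125086420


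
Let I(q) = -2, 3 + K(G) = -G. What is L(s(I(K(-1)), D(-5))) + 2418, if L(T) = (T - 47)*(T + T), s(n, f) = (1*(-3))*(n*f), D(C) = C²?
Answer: 33318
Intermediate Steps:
K(G) = -3 - G
s(n, f) = -3*f*n
L(T) = 2*T*(-47 + T) (L(T) = (-47 + T)*(2*T) = 2*T*(-47 + T))
L(s(I(K(-1)), D(-5))) + 2418 = 2*(-3*(-5)²*(-2))*(-47 - 3*(-5)²*(-2)) + 2418 = 2*(-3*25*(-2))*(-47 - 3*25*(-2)) + 2418 = 2*150*(-47 + 150) + 2418 = 2*150*103 + 2418 = 30900 + 2418 = 33318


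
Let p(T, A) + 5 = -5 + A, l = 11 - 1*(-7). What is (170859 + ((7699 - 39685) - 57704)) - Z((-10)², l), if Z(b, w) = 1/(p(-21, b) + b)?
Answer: 15422109/190 ≈ 81169.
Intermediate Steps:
l = 18 (l = 11 + 7 = 18)
p(T, A) = -10 + A (p(T, A) = -5 + (-5 + A) = -10 + A)
Z(b, w) = 1/(-10 + 2*b) (Z(b, w) = 1/((-10 + b) + b) = 1/(-10 + 2*b))
(170859 + ((7699 - 39685) - 57704)) - Z((-10)², l) = (170859 + ((7699 - 39685) - 57704)) - 1/(2*(-5 + (-10)²)) = (170859 + (-31986 - 57704)) - 1/(2*(-5 + 100)) = (170859 - 89690) - 1/(2*95) = 81169 - 1/(2*95) = 81169 - 1*1/190 = 81169 - 1/190 = 15422109/190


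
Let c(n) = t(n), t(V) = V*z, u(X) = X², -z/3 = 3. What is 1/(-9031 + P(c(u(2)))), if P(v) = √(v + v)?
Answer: -9031/81559033 - 6*I*√2/81559033 ≈ -0.00011073 - 1.0404e-7*I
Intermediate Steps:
z = -9 (z = -3*3 = -9)
t(V) = -9*V (t(V) = V*(-9) = -9*V)
c(n) = -9*n
P(v) = √2*√v (P(v) = √(2*v) = √2*√v)
1/(-9031 + P(c(u(2)))) = 1/(-9031 + √2*√(-9*2²)) = 1/(-9031 + √2*√(-9*4)) = 1/(-9031 + √2*√(-36)) = 1/(-9031 + √2*(6*I)) = 1/(-9031 + 6*I*√2)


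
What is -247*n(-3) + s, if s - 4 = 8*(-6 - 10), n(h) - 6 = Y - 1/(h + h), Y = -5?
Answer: -2473/6 ≈ -412.17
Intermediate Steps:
n(h) = 1 - 1/(2*h) (n(h) = 6 + (-5 - 1/(h + h)) = 6 + (-5 - 1/(2*h)) = 1 - 1/(2*h))
s = -124 (s = 4 + 8*(-6 - 10) = 4 + 8*(-16) = 4 - 128 = -124)
-247*n(-3) + s = -247*(-½ - 3)/(-3) - 124 = -(-247)*(-7)/(3*2) - 124 = -247*7/6 - 124 = -1729/6 - 124 = -2473/6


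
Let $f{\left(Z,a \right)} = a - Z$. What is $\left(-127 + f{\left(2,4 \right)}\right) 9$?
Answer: $-1125$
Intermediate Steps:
$\left(-127 + f{\left(2,4 \right)}\right) 9 = \left(-127 + \left(4 - 2\right)\right) 9 = \left(-127 + 2\right) 9 = \left(-125\right) 9 = -1125$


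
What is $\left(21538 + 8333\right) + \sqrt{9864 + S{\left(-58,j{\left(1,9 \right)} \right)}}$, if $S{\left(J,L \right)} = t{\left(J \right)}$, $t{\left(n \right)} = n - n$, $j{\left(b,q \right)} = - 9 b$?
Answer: $29871 + 6 \sqrt{274} \approx 29970.0$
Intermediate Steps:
$t{\left(n \right)} = 0$
$S{\left(J,L \right)} = 0$
$\left(21538 + 8333\right) + \sqrt{9864 + S{\left(-58,j{\left(1,9 \right)} \right)}} = \left(21538 + 8333\right) + \sqrt{9864 + 0} = 29871 + \sqrt{9864} = 29871 + 6 \sqrt{274}$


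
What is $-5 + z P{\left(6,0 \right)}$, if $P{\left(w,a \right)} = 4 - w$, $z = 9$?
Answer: $-23$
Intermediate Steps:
$-5 + z P{\left(6,0 \right)} = -5 + 9 \left(4 - 6\right) = -5 + 9 \left(-2\right) = -5 - 18 = -23$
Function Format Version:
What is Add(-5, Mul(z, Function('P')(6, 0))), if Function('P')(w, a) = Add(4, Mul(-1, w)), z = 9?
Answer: -23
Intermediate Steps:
Add(-5, Mul(z, Function('P')(6, 0))) = Add(-5, Mul(9, Add(4, Mul(-1, 6)))) = Add(-5, Mul(9, Add(4, -6))) = Add(-5, Mul(9, -2)) = Add(-5, -18) = -23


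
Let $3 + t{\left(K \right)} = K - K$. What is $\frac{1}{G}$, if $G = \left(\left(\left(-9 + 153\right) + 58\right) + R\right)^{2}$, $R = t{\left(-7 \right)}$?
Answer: $\frac{1}{39601} \approx 2.5252 \cdot 10^{-5}$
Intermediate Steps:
$t{\left(K \right)} = -3$ ($t{\left(K \right)} = -3 + \left(K - K\right) = -3 + 0 = -3$)
$R = -3$
$G = 39601$ ($G = \left(\left(\left(-9 + 153\right) + 58\right) - 3\right)^{2} = \left(\left(144 + 58\right) - 3\right)^{2} = \left(202 - 3\right)^{2} = 199^{2} = 39601$)
$\frac{1}{G} = \frac{1}{39601}$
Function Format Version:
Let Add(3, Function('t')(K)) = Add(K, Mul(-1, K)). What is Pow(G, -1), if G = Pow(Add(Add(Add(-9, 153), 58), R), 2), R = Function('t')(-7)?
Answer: Rational(1, 39601) ≈ 2.5252e-5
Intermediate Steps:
Function('t')(K) = -3 (Function('t')(K) = Add(-3, Add(K, Mul(-1, K))) = Add(-3, 0) = -3)
R = -3
G = 39601 (G = Pow(Add(Add(Add(-9, 153), 58), -3), 2) = Pow(Add(Add(144, 58), -3), 2) = Pow(Add(202, -3), 2) = Pow(199, 2) = 39601)
Pow(G, -1) = Pow(39601, -1) = Rational(1, 39601)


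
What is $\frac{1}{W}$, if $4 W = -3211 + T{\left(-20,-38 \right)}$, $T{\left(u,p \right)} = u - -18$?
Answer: $- \frac{4}{3213} \approx -0.0012449$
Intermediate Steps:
$T{\left(u,p \right)} = 18 + u$ ($T{\left(u,p \right)} = u + 18 = 18 + u$)
$W = - \frac{3213}{4}$ ($W = \frac{-3211 + \left(18 - 20\right)}{4} = \frac{-3211 - 2}{4} = \frac{1}{4} \left(-3213\right) = - \frac{3213}{4} \approx -803.25$)
$\frac{1}{W} = \frac{1}{- \frac{3213}{4}} = - \frac{4}{3213}$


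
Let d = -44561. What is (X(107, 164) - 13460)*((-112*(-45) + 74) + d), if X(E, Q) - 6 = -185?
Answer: 538017633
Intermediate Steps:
X(E, Q) = -179 (X(E, Q) = 6 - 185 = -179)
(X(107, 164) - 13460)*((-112*(-45) + 74) + d) = (-179 - 13460)*((-112*(-45) + 74) - 44561) = -13639*((5040 + 74) - 44561) = -13639*(5114 - 44561) = -13639*(-39447) = 538017633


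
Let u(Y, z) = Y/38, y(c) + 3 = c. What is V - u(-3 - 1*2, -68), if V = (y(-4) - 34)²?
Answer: 63883/38 ≈ 1681.1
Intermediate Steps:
y(c) = -3 + c
u(Y, z) = Y/38 (u(Y, z) = Y*(1/38) = Y/38)
V = 1681 (V = ((-3 - 4) - 34)² = (-7 - 34)² = (-41)² = 1681)
V - u(-3 - 1*2, -68) = 1681 - (-3 - 1*2)/38 = 1681 - (-3 - 2)/38 = 1681 - (-5)/38 = 1681 - 1*(-5/38) = 1681 + 5/38 = 63883/38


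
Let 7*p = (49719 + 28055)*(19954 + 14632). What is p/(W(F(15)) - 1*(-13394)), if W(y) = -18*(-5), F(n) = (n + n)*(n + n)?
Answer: 672472891/23597 ≈ 28498.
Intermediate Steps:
F(n) = 4*n**2 (F(n) = (2*n)*(2*n) = 4*n**2)
W(y) = 90
p = 2689891564/7 (p = ((49719 + 28055)*(19954 + 14632))/7 = (77774*34586)/7 = (1/7)*2689891564 = 2689891564/7 ≈ 3.8427e+8)
p/(W(F(15)) - 1*(-13394)) = 2689891564/(7*(90 - 1*(-13394))) = 2689891564/(7*(90 + 13394)) = (2689891564/7)/13484 = (2689891564/7)*(1/13484) = 672472891/23597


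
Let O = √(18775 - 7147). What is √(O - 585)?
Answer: √(-585 + 6*√323) ≈ 21.844*I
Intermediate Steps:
O = 6*√323 (O = √11628 = 6*√323 ≈ 107.83)
√(O - 585) = √(6*√323 - 585) = √(-585 + 6*√323)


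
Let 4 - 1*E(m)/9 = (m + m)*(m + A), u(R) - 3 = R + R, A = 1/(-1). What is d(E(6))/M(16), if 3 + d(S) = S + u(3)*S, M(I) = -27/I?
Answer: 26896/9 ≈ 2988.4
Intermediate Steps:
A = -1 (A = 1*(-1) = -1)
u(R) = 3 + 2*R (u(R) = 3 + (R + R) = 3 + 2*R)
E(m) = 36 - 18*m*(-1 + m) (E(m) = 36 - 9*(m + m)*(m - 1) = 36 - 9*2*m*(-1 + m) = 36 - 18*m*(-1 + m))
d(S) = -3 + 10*S (d(S) = -3 + (S + (3 + 2*3)*S) = -3 + (S + (3 + 6)*S) = -3 + (S + 9*S) = -3 + 10*S)
d(E(6))/M(16) = (-3 + 10*(36 - 18*6² + 18*6))/((-27/16)) = (-3 + 10*(36 - 18*36 + 108))/((-27*1/16)) = (-3 + 10*(36 - 648 + 108))/(-27/16) = (-3 + 10*(-504))*(-16/27) = (-3 - 5040)*(-16/27) = -5043*(-16/27) = 26896/9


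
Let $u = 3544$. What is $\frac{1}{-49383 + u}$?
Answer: $- \frac{1}{45839} \approx -2.1815 \cdot 10^{-5}$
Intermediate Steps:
$\frac{1}{-49383 + u} = \frac{1}{-49383 + 3544} = \frac{1}{-45839} = - \frac{1}{45839}$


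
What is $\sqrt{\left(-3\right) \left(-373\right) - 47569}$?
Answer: $5 i \sqrt{1858} \approx 215.52 i$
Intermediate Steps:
$\sqrt{\left(-3\right) \left(-373\right) - 47569} = \sqrt{1119 - 47569} = \sqrt{-46450} = 5 i \sqrt{1858}$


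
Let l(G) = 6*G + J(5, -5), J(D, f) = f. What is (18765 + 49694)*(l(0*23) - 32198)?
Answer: -2204585177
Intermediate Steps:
l(G) = -5 + 6*G (l(G) = 6*G - 5 = -5 + 6*G)
(18765 + 49694)*(l(0*23) - 32198) = (18765 + 49694)*((-5 + 6*(0*23)) - 32198) = 68459*((-5 + 6*0) - 32198) = 68459*((-5 + 0) - 32198) = 68459*(-5 - 32198) = 68459*(-32203) = -2204585177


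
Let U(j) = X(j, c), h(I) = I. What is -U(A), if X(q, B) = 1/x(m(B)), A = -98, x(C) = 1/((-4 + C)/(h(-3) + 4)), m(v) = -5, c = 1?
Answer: 9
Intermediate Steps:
x(C) = 1/(-4 + C) (x(C) = 1/((-4 + C)/(-3 + 4)) = 1/((-4 + C)/1) = 1/((-4 + C)*1) = 1/(-4 + C))
X(q, B) = -9 (X(q, B) = 1/(1/(-4 - 5)) = 1/(1/(-9)) = 1/(-⅑) = -9)
U(j) = -9
-U(A) = -1*(-9) = 9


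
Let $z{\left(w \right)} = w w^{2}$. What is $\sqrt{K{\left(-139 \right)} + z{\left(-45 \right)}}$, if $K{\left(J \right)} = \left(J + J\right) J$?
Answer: $i \sqrt{52483} \approx 229.09 i$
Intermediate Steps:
$z{\left(w \right)} = w^{3}$
$K{\left(J \right)} = 2 J^{2}$ ($K{\left(J \right)} = 2 J J = 2 J^{2}$)
$\sqrt{K{\left(-139 \right)} + z{\left(-45 \right)}} = \sqrt{2 \left(-139\right)^{2} + \left(-45\right)^{3}} = \sqrt{2 \cdot 19321 - 91125} = \sqrt{38642 - 91125} = \sqrt{-52483} = i \sqrt{52483}$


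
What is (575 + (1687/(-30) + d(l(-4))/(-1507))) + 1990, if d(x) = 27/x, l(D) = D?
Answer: 226843087/90420 ≈ 2508.8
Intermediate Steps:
(575 + (1687/(-30) + d(l(-4))/(-1507))) + 1990 = (575 + (1687/(-30) + (27/(-4))/(-1507))) + 1990 = (575 + (1687*(-1/30) + (27*(-¼))*(-1/1507))) + 1990 = (575 + (-1687/30 - 27/4*(-1/1507))) + 1990 = (575 + (-1687/30 + 27/6028)) + 1990 = (575 - 5084213/90420) + 1990 = 46907287/90420 + 1990 = 226843087/90420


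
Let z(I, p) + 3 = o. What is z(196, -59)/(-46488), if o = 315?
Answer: -1/149 ≈ -0.0067114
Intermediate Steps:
z(I, p) = 312 (z(I, p) = -3 + 315 = 312)
z(196, -59)/(-46488) = 312/(-46488) = 312*(-1/46488) = -1/149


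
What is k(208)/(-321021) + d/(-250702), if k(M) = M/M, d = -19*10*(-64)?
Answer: -1951933031/40240303371 ≈ -0.048507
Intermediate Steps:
d = 12160 (d = -190*(-64) = 12160)
k(M) = 1
k(208)/(-321021) + d/(-250702) = 1/(-321021) + 12160/(-250702) = 1*(-1/321021) + 12160*(-1/250702) = -1/321021 - 6080/125351 = -1951933031/40240303371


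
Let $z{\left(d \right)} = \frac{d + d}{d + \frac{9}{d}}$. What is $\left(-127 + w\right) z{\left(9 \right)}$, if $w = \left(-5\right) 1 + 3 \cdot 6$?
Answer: $- \frac{1026}{5} \approx -205.2$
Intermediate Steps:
$z{\left(d \right)} = \frac{2 d}{d + \frac{9}{d}}$
$w = 13$ ($w = -5 + 18 = 13$)
$\left(-127 + w\right) z{\left(9 \right)} = \left(-127 + 13\right) \frac{2 \cdot 9^{2}}{9 + 9^{2}} = - 114 \cdot 2 \cdot 81 \frac{1}{9 + 81} = - 114 \cdot 2 \cdot 81 \cdot \frac{1}{90} = \left(-114\right) \frac{9}{5} = - \frac{1026}{5}$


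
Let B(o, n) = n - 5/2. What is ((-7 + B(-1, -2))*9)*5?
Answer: -1035/2 ≈ -517.50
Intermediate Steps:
B(o, n) = -5/2 + n (B(o, n) = n - 5/2 = -5/2 + n)
((-7 + B(-1, -2))*9)*5 = ((-7 + (-5/2 - 2))*9)*5 = ((-7 - 9/2)*9)*5 = -23/2*9*5 = -207/2*5 = -1035/2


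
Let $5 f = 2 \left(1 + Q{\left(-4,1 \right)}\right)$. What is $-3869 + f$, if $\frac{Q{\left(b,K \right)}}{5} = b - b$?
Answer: $- \frac{19343}{5} \approx -3868.6$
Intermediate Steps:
$Q{\left(b,K \right)} = 0$ ($Q{\left(b,K \right)} = 5 \left(b - b\right) = 5 \cdot 0 = 0$)
$f = \frac{2}{5}$ ($f = \frac{2 \left(1 + 0\right)}{5} = \frac{2 \cdot 1}{5} = \frac{1}{5} \cdot 2 = \frac{2}{5} \approx 0.4$)
$-3869 + f = -3869 + \frac{2}{5} = - \frac{19343}{5}$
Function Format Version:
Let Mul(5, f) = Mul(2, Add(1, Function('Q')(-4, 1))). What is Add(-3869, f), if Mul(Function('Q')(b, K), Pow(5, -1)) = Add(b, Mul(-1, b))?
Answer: Rational(-19343, 5) ≈ -3868.6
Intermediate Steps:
Function('Q')(b, K) = 0 (Function('Q')(b, K) = Mul(5, Add(b, Mul(-1, b))) = Mul(5, 0) = 0)
f = Rational(2, 5) (f = Mul(Rational(1, 5), Mul(2, Add(1, 0))) = Mul(Rational(1, 5), Mul(2, 1)) = Mul(Rational(1, 5), 2) = Rational(2, 5) ≈ 0.40000)
Add(-3869, f) = Add(-3869, Rational(2, 5)) = Rational(-19343, 5)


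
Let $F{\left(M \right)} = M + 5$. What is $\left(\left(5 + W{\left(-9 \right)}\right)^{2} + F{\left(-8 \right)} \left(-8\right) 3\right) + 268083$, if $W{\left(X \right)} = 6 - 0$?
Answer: $268276$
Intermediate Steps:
$W{\left(X \right)} = 6$ ($W{\left(X \right)} = 6 + 0 = 6$)
$F{\left(M \right)} = 5 + M$
$\left(\left(5 + W{\left(-9 \right)}\right)^{2} + F{\left(-8 \right)} \left(-8\right) 3\right) + 268083 = \left(\left(5 + 6\right)^{2} + \left(5 - 8\right) \left(-8\right) 3\right) + 268083 = \left(11^{2} + \left(-3\right) \left(-8\right) 3\right) + 268083 = \left(121 + 24 \cdot 3\right) + 268083 = \left(121 + 72\right) + 268083 = 193 + 268083 = 268276$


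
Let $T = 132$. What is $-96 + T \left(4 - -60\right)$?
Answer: $8352$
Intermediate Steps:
$-96 + T \left(4 - -60\right) = -96 + 132 \left(4 - -60\right) = -96 + 132 \left(4 + 60\right) = -96 + 132 \cdot 64 = -96 + 8448 = 8352$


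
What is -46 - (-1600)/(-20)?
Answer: -126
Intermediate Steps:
-46 - (-1600)/(-20) = -46 - (-1600)*(-1)/20 = -46 - 32*5/2 = -46 - 80 = -126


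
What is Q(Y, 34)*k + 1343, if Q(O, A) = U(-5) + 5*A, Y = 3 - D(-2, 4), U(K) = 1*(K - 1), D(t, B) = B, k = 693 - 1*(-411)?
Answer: 182399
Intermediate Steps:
k = 1104 (k = 693 + 411 = 1104)
U(K) = -1 + K (U(K) = 1*(-1 + K) = -1 + K)
Y = -1 (Y = 3 - 1*4 = 3 - 4 = -1)
Q(O, A) = -6 + 5*A (Q(O, A) = (-1 - 5) + 5*A = -6 + 5*A)
Q(Y, 34)*k + 1343 = (-6 + 5*34)*1104 + 1343 = (-6 + 170)*1104 + 1343 = 164*1104 + 1343 = 181056 + 1343 = 182399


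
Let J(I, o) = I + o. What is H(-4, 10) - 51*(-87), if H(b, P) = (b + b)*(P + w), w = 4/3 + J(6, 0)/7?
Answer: 91129/21 ≈ 4339.5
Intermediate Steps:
w = 46/21 (w = 4/3 + (6 + 0)/7 = 4*(⅓) + 6*(⅐) = 4/3 + 6/7 = 46/21 ≈ 2.1905)
H(b, P) = 2*b*(46/21 + P) (H(b, P) = (b + b)*(P + 46/21) = (2*b)*(46/21 + P) = 2*b*(46/21 + P))
H(-4, 10) - 51*(-87) = (2/21)*(-4)*(46 + 21*10) - 51*(-87) = (2/21)*(-4)*(46 + 210) + 4437 = (2/21)*(-4)*256 + 4437 = -2048/21 + 4437 = 91129/21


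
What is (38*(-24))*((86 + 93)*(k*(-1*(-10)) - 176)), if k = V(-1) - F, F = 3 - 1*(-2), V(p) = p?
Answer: 38526528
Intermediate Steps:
F = 5 (F = 3 + 2 = 5)
k = -6 (k = -1 - 1*5 = -1 - 5 = -6)
(38*(-24))*((86 + 93)*(k*(-1*(-10)) - 176)) = (38*(-24))*((86 + 93)*(-(-6)*(-10) - 176)) = -163248*(-6*10 - 176) = -163248*(-60 - 176) = -163248*(-236) = -912*(-42244) = 38526528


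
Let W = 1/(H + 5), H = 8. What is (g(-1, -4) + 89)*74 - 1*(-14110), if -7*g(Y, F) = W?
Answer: 1883262/91 ≈ 20695.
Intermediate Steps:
W = 1/13 (W = 1/(8 + 5) = 1/13 ≈ 0.076923)
g(Y, F) = -1/91 (g(Y, F) = -⅐*1/13 = -1/91)
(g(-1, -4) + 89)*74 - 1*(-14110) = (-1/91 + 89)*74 - 1*(-14110) = (8098/91)*74 + 14110 = 599252/91 + 14110 = 1883262/91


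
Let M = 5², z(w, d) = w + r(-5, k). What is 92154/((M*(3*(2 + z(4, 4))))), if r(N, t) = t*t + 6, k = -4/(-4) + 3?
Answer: 15359/350 ≈ 43.883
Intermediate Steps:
k = 4 (k = -4*(-¼) + 3 = 1 + 3 = 4)
r(N, t) = 6 + t² (r(N, t) = t² + 6 = 6 + t²)
z(w, d) = 22 + w (z(w, d) = w + (6 + 4²) = w + (6 + 16) = w + 22 = 22 + w)
M = 25
92154/((M*(3*(2 + z(4, 4))))) = 92154/((25*(3*(2 + (22 + 4))))) = 92154/((25*(3*(2 + 26)))) = 92154/((25*(3*28))) = 92154/((25*84)) = 92154/2100 = 92154*(1/2100) = 15359/350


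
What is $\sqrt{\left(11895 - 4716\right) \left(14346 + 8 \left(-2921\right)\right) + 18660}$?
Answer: $i \sqrt{64750278} \approx 8046.8 i$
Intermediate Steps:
$\sqrt{\left(11895 - 4716\right) \left(14346 + 8 \left(-2921\right)\right) + 18660} = \sqrt{7179 \left(14346 - 23368\right) + 18660} = \sqrt{7179 \left(-9022\right) + 18660} = \sqrt{-64768938 + 18660} = \sqrt{-64750278} = i \sqrt{64750278}$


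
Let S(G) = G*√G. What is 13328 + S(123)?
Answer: 13328 + 123*√123 ≈ 14692.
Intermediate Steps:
S(G) = G^(3/2)
13328 + S(123) = 13328 + 123^(3/2) = 13328 + 123*√123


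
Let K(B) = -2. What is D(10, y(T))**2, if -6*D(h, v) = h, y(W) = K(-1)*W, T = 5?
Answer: 25/9 ≈ 2.7778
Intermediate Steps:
y(W) = -2*W
D(h, v) = -h/6
D(10, y(T))**2 = (-1/6*10)**2 = (-5/3)**2 = 25/9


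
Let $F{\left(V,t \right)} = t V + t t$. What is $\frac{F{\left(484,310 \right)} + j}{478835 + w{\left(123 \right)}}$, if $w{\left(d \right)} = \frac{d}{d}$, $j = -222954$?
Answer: $\frac{11593}{239418} \approx 0.048422$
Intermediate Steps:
$F{\left(V,t \right)} = t^{2} + V t$ ($F{\left(V,t \right)} = V t + t^{2} = t^{2} + V t$)
$w{\left(d \right)} = 1$
$\frac{F{\left(484,310 \right)} + j}{478835 + w{\left(123 \right)}} = \frac{310 \left(484 + 310\right) - 222954}{478835 + 1} = \frac{310 \cdot 794 - 222954}{478836} = \left(246140 - 222954\right) \frac{1}{478836} = 23186 \cdot \frac{1}{478836} = \frac{11593}{239418}$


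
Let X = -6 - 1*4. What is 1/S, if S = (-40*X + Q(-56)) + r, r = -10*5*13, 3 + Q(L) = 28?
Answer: -1/225 ≈ -0.0044444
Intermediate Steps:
Q(L) = 25 (Q(L) = -3 + 28 = 25)
r = -650 (r = -50*13 = -650)
X = -10 (X = -6 - 4 = -10)
S = -225 (S = (-40*(-10) + 25) - 650 = (400 + 25) - 650 = 425 - 650 = -225)
1/S = 1/(-225) = -1/225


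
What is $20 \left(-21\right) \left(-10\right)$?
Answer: $4200$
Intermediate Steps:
$20 \left(-21\right) \left(-10\right) = \left(-420\right) \left(-10\right) = 4200$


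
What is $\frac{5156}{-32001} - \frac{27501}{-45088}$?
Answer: $\frac{647585773}{1442861088} \approx 0.44882$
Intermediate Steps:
$\frac{5156}{-32001} - \frac{27501}{-45088} = 5156 \left(- \frac{1}{32001}\right) - - \frac{27501}{45088} = - \frac{5156}{32001} + \frac{27501}{45088} = \frac{647585773}{1442861088}$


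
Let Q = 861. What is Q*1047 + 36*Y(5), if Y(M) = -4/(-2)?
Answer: 901539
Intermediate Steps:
Y(M) = 2 (Y(M) = -4*(-½) = 2)
Q*1047 + 36*Y(5) = 861*1047 + 36*2 = 901467 + 72 = 901539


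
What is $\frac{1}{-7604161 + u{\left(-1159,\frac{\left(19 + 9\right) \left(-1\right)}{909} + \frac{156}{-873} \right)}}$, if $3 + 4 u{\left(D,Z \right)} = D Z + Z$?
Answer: $- \frac{117564}{893968541785} \approx -1.3151 \cdot 10^{-7}$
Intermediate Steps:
$u{\left(D,Z \right)} = - \frac{3}{4} + \frac{Z}{4} + \frac{D Z}{4}$ ($u{\left(D,Z \right)} = - \frac{3}{4} + \frac{D Z + Z}{4} = - \frac{3}{4} + \frac{Z + D Z}{4} = - \frac{3}{4} + \left(\frac{Z}{4} + \frac{D Z}{4}\right) = - \frac{3}{4} + \frac{Z}{4} + \frac{D Z}{4}$)
$\frac{1}{-7604161 + u{\left(-1159,\frac{\left(19 + 9\right) \left(-1\right)}{909} + \frac{156}{-873} \right)}} = \frac{1}{-7604161 + \left(- \frac{3}{4} + \frac{\frac{\left(19 + 9\right) \left(-1\right)}{909} + \frac{156}{-873}}{4} + \frac{1}{4} \left(-1159\right) \left(\frac{\left(19 + 9\right) \left(-1\right)}{909} + \frac{156}{-873}\right)\right)} = \frac{1}{-7604161 + \left(- \frac{3}{4} + \frac{28 \left(-1\right) \frac{1}{909} + 156 \left(- \frac{1}{873}\right)}{4} + \frac{1}{4} \left(-1159\right) \left(28 \left(-1\right) \frac{1}{909} + 156 \left(- \frac{1}{873}\right)\right)\right)} = \frac{1}{-7604161 + \left(- \frac{3}{4} + \frac{\left(-28\right) \frac{1}{909} - \frac{52}{291}}{4} + \frac{1}{4} \left(-1159\right) \left(\left(-28\right) \frac{1}{909} - \frac{52}{291}\right)\right)} = \frac{1}{-7604161 + \left(- \frac{3}{4} + \frac{- \frac{28}{909} - \frac{52}{291}}{4} + \frac{1}{4} \left(-1159\right) \left(- \frac{28}{909} - \frac{52}{291}\right)\right)} = \frac{1}{-7604161 + \left(- \frac{3}{4} + \frac{1}{4} \left(- \frac{18472}{88173}\right) + \frac{1}{4} \left(-1159\right) \left(- \frac{18472}{88173}\right)\right)} = \frac{1}{-7604161 - - \frac{7042019}{117564}} = \frac{1}{-7604161 + \frac{7042019}{117564}} = \frac{1}{- \frac{893968541785}{117564}} = - \frac{117564}{893968541785}$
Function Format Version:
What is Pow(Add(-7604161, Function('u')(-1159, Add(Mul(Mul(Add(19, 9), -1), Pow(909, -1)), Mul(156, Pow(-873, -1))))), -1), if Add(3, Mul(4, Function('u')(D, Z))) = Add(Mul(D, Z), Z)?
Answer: Rational(-117564, 893968541785) ≈ -1.3151e-7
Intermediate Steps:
Function('u')(D, Z) = Add(Rational(-3, 4), Mul(Rational(1, 4), Z), Mul(Rational(1, 4), D, Z)) (Function('u')(D, Z) = Add(Rational(-3, 4), Mul(Rational(1, 4), Add(Mul(D, Z), Z))) = Add(Rational(-3, 4), Mul(Rational(1, 4), Add(Z, Mul(D, Z)))) = Add(Rational(-3, 4), Add(Mul(Rational(1, 4), Z), Mul(Rational(1, 4), D, Z))) = Add(Rational(-3, 4), Mul(Rational(1, 4), Z), Mul(Rational(1, 4), D, Z)))
Pow(Add(-7604161, Function('u')(-1159, Add(Mul(Mul(Add(19, 9), -1), Pow(909, -1)), Mul(156, Pow(-873, -1))))), -1) = Pow(Add(-7604161, Add(Rational(-3, 4), Mul(Rational(1, 4), Add(Mul(Mul(Add(19, 9), -1), Pow(909, -1)), Mul(156, Pow(-873, -1)))), Mul(Rational(1, 4), -1159, Add(Mul(Mul(Add(19, 9), -1), Pow(909, -1)), Mul(156, Pow(-873, -1)))))), -1) = Pow(Add(-7604161, Add(Rational(-3, 4), Mul(Rational(1, 4), Add(Mul(Mul(28, -1), Rational(1, 909)), Mul(156, Rational(-1, 873)))), Mul(Rational(1, 4), -1159, Add(Mul(Mul(28, -1), Rational(1, 909)), Mul(156, Rational(-1, 873)))))), -1) = Pow(Add(-7604161, Add(Rational(-3, 4), Mul(Rational(1, 4), Add(Mul(-28, Rational(1, 909)), Rational(-52, 291))), Mul(Rational(1, 4), -1159, Add(Mul(-28, Rational(1, 909)), Rational(-52, 291))))), -1) = Pow(Add(-7604161, Add(Rational(-3, 4), Mul(Rational(1, 4), Add(Rational(-28, 909), Rational(-52, 291))), Mul(Rational(1, 4), -1159, Add(Rational(-28, 909), Rational(-52, 291))))), -1) = Pow(Add(-7604161, Add(Rational(-3, 4), Mul(Rational(1, 4), Rational(-18472, 88173)), Mul(Rational(1, 4), -1159, Rational(-18472, 88173)))), -1) = Pow(Add(-7604161, Add(Rational(-3, 4), Rational(-4618, 88173), Rational(5352262, 88173))), -1) = Pow(Add(-7604161, Rational(7042019, 117564)), -1) = Pow(Rational(-893968541785, 117564), -1) = Rational(-117564, 893968541785)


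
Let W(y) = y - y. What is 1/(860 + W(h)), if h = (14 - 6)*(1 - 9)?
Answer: 1/860 ≈ 0.0011628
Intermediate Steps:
h = -64 (h = 8*(-8) = -64)
W(y) = 0
1/(860 + W(h)) = 1/(860 + 0) = 1/860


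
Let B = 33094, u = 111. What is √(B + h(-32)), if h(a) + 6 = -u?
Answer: 7*√673 ≈ 181.60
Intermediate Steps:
h(a) = -117 (h(a) = -6 - 1*111 = -6 - 111 = -117)
√(B + h(-32)) = √(33094 - 117) = √32977 = 7*√673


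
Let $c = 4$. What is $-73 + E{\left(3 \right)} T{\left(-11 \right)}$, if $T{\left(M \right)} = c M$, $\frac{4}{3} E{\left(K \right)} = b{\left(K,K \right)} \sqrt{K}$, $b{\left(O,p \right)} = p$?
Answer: $-73 - 99 \sqrt{3} \approx -244.47$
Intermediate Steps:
$E{\left(K \right)} = \frac{3 K^{\frac{3}{2}}}{4}$ ($E{\left(K \right)} = \frac{3 K \sqrt{K}}{4} = \frac{3 K^{\frac{3}{2}}}{4}$)
$T{\left(M \right)} = 4 M$
$-73 + E{\left(3 \right)} T{\left(-11 \right)} = -73 + \frac{3 \cdot 3^{\frac{3}{2}}}{4} \cdot 4 \left(-11\right) = -73 + \frac{3 \cdot 3 \sqrt{3}}{4} \left(-44\right) = -73 + \frac{9 \sqrt{3}}{4} \left(-44\right) = -73 - 99 \sqrt{3}$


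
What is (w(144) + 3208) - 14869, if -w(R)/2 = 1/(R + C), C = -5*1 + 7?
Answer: -851254/73 ≈ -11661.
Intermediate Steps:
C = 2 (C = -5 + 7 = 2)
w(R) = -2/(2 + R) (w(R) = -2/(R + 2) = -2/(2 + R))
(w(144) + 3208) - 14869 = (-2/(2 + 144) + 3208) - 14869 = (-2/146 + 3208) - 14869 = (-2*1/146 + 3208) - 14869 = (-1/73 + 3208) - 14869 = 234183/73 - 14869 = -851254/73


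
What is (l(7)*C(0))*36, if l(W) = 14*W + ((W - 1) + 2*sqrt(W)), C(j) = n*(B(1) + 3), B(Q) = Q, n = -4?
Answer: -59904 - 1152*sqrt(7) ≈ -62952.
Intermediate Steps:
C(j) = -16 (C(j) = -4*(1 + 3) = -4*4 = -16)
l(W) = -1 + 2*sqrt(W) + 15*W (l(W) = 14*W + ((-1 + W) + 2*sqrt(W)) = 14*W + (-1 + W + 2*sqrt(W)) = -1 + 2*sqrt(W) + 15*W)
(l(7)*C(0))*36 = ((-1 + 2*sqrt(7) + 15*7)*(-16))*36 = ((-1 + 2*sqrt(7) + 105)*(-16))*36 = ((104 + 2*sqrt(7))*(-16))*36 = (-1664 - 32*sqrt(7))*36 = -59904 - 1152*sqrt(7)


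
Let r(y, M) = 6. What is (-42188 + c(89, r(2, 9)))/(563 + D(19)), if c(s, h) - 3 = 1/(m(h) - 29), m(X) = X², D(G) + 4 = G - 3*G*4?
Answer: -147647/1225 ≈ -120.53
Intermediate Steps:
D(G) = -4 - 11*G (D(G) = -4 + (G - 3*G*4) = -4 + (G - 12*G) = -4 - 11*G)
c(s, h) = 3 + 1/(-29 + h²) (c(s, h) = 3 + 1/(h² - 29) = 3 + 1/(-29 + h²))
(-42188 + c(89, r(2, 9)))/(563 + D(19)) = (-42188 + (-86 + 3*6²)/(-29 + 6²))/(563 + (-4 - 11*19)) = (-42188 + (-86 + 3*36)/(-29 + 36))/(563 + (-4 - 209)) = (-42188 + (-86 + 108)/7)/(563 - 213) = (-42188 + (⅐)*22)/350 = (-42188 + 22/7)*(1/350) = -295294/7*1/350 = -147647/1225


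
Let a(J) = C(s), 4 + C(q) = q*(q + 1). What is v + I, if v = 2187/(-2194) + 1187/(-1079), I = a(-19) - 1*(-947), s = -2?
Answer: 2232159019/2367326 ≈ 942.90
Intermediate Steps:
C(q) = -4 + q*(1 + q) (C(q) = -4 + q*(q + 1) = -4 + q*(1 + q))
a(J) = -2 (a(J) = -4 - 2 + (-2)² = -4 - 2 + 4 = -2)
I = 945 (I = -2 - 1*(-947) = -2 + 947 = 945)
v = -4964051/2367326 (v = 2187*(-1/2194) + 1187*(-1/1079) = -2187/2194 - 1187/1079 = -4964051/2367326 ≈ -2.0969)
v + I = -4964051/2367326 + 945 = 2232159019/2367326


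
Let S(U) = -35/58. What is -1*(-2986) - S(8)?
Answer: 173223/58 ≈ 2986.6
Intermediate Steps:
S(U) = -35/58 (S(U) = -35*1/58 = -35/58)
-1*(-2986) - S(8) = -1*(-2986) - 1*(-35/58) = 2986 + 35/58 = 173223/58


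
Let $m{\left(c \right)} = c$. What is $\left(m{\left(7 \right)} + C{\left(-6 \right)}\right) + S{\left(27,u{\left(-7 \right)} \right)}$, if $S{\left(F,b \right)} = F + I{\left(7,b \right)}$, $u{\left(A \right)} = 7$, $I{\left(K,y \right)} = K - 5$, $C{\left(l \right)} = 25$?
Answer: $61$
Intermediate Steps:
$I{\left(K,y \right)} = -5 + K$
$S{\left(F,b \right)} = 2 + F$ ($S{\left(F,b \right)} = F + \left(-5 + 7\right) = F + 2 = 2 + F$)
$\left(m{\left(7 \right)} + C{\left(-6 \right)}\right) + S{\left(27,u{\left(-7 \right)} \right)} = \left(7 + 25\right) + \left(2 + 27\right) = 32 + 29 = 61$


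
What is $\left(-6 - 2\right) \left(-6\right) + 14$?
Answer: $62$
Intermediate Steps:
$\left(-6 - 2\right) \left(-6\right) + 14 = \left(-8\right) \left(-6\right) + 14 = 48 + 14 = 62$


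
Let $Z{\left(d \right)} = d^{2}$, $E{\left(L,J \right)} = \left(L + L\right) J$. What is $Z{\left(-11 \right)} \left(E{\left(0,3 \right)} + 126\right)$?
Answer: $15246$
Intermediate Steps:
$E{\left(L,J \right)} = 2 J L$ ($E{\left(L,J \right)} = 2 L J = 2 J L$)
$Z{\left(-11 \right)} \left(E{\left(0,3 \right)} + 126\right) = \left(-11\right)^{2} \left(2 \cdot 3 \cdot 0 + 126\right) = 121 \left(0 + 126\right) = 121 \cdot 126 = 15246$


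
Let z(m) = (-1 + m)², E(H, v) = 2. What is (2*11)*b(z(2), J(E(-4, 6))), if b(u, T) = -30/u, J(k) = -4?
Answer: -660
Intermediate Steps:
(2*11)*b(z(2), J(E(-4, 6))) = (2*11)*(-30/(-1 + 2)²) = 22*(-30/(1²)) = 22*(-30/1) = 22*(-30*1) = 22*(-30) = -660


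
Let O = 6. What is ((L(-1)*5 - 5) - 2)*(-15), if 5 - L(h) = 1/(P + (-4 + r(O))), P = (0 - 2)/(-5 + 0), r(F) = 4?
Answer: -165/2 ≈ -82.500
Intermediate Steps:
P = ⅖ (P = -2/(-5) = -2*(-⅕) = ⅖ ≈ 0.40000)
L(h) = 5/2 (L(h) = 5 - 1/(⅖ + (-4 + 4)) = 5 - 1/(⅖ + 0) = 5 - 1/⅖ = 5 - 1*5/2 = 5 - 5/2 = 5/2)
((L(-1)*5 - 5) - 2)*(-15) = (((5/2)*5 - 5) - 2)*(-15) = ((25/2 - 5) - 2)*(-15) = (15/2 - 2)*(-15) = (11/2)*(-15) = -165/2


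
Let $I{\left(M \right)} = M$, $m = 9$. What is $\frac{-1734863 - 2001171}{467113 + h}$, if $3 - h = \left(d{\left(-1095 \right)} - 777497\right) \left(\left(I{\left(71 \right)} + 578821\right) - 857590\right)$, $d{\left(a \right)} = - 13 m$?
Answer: $\frac{1868017}{108359499728} \approx 1.7239 \cdot 10^{-5}$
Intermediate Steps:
$d{\left(a \right)} = -117$ ($d{\left(a \right)} = \left(-13\right) 9 = -117$)
$h = -216719466569$ ($h = 3 - \left(-117 - 777497\right) \left(\left(71 + 578821\right) - 857590\right) = 3 - - 777614 \left(578892 - 857590\right) = 3 - \left(-777614\right) \left(-278698\right) = 3 - 216719466572 = -216719466569$)
$\frac{-1734863 - 2001171}{467113 + h} = \frac{-1734863 - 2001171}{467113 - 216719466569} = - \frac{3736034}{-216718999456} = \left(-3736034\right) \left(- \frac{1}{216718999456}\right) = \frac{1868017}{108359499728}$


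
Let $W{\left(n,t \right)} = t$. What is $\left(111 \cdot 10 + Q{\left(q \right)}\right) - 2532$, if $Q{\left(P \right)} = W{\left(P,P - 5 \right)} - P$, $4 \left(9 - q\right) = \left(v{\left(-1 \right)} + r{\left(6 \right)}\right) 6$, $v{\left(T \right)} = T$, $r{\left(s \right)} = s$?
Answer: $-1427$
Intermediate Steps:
$q = \frac{3}{2}$ ($q = 9 - \frac{\left(-1 + 6\right) 6}{4} = 9 - \frac{5 \cdot 6}{4} = 9 - \frac{15}{2} = \frac{3}{2} \approx 1.5$)
$Q{\left(P \right)} = -5$ ($Q{\left(P \right)} = \left(P - 5\right) - P = \left(-5 + P\right) - P = -5$)
$\left(111 \cdot 10 + Q{\left(q \right)}\right) - 2532 = \left(111 \cdot 10 - 5\right) - 2532 = \left(1110 - 5\right) - 2532 = 1105 - 2532 = -1427$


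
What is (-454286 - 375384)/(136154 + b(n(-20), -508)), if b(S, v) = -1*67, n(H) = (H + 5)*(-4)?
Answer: -829670/136087 ≈ -6.0966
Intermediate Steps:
n(H) = -20 - 4*H (n(H) = (5 + H)*(-4) = -20 - 4*H)
b(S, v) = -67
(-454286 - 375384)/(136154 + b(n(-20), -508)) = (-454286 - 375384)/(136154 - 67) = -829670/136087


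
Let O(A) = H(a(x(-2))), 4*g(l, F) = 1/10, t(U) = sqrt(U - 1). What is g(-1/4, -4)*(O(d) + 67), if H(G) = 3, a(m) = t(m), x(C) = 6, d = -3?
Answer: 7/4 ≈ 1.7500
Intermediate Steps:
t(U) = sqrt(-1 + U)
a(m) = sqrt(-1 + m)
g(l, F) = 1/40 (g(l, F) = (1/10)/4 = (1*(1/10))/4 = (1/4)*(1/10) = 1/40)
O(A) = 3
g(-1/4, -4)*(O(d) + 67) = (3 + 67)/40 = (1/40)*70 = 7/4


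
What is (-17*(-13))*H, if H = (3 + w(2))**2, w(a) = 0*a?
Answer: 1989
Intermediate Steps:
w(a) = 0
H = 9 (H = (3 + 0)**2 = 3**2 = 9)
(-17*(-13))*H = -17*(-13)*9 = 221*9 = 1989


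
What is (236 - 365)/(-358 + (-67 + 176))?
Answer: 43/83 ≈ 0.51807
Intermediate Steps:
(236 - 365)/(-358 + (-67 + 176)) = -129/(-358 + 109) = -129/(-249) = -129*(-1/249) = 43/83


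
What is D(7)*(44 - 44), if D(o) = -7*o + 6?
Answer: 0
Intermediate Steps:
D(o) = 6 - 7*o
D(7)*(44 - 44) = (6 - 7*7)*(44 - 44) = (6 - 49)*0 = -43*0 = 0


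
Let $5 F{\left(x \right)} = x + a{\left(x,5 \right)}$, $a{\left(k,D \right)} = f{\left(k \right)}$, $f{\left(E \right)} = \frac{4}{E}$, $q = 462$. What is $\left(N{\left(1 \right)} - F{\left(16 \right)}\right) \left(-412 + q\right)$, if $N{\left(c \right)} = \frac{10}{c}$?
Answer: $\frac{675}{2} \approx 337.5$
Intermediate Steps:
$a{\left(k,D \right)} = \frac{4}{k}$
$F{\left(x \right)} = \frac{x}{5} + \frac{4}{5 x}$ ($F{\left(x \right)} = \frac{x + \frac{4}{x}}{5} = \frac{x}{5} + \frac{4}{5 x}$)
$\left(N{\left(1 \right)} - F{\left(16 \right)}\right) \left(-412 + q\right) = \left(\frac{10}{1} - \frac{4 + 16^{2}}{5 \cdot 16}\right) \left(-412 + 462\right) = \left(10 \cdot 1 - \frac{1}{5} \cdot \frac{1}{16} \left(4 + 256\right)\right) 50 = \left(10 - \frac{1}{5} \cdot \frac{1}{16} \cdot 260\right) 50 = \left(10 - \frac{13}{4}\right) 50 = \frac{27}{4} \cdot 50 = \frac{675}{2}$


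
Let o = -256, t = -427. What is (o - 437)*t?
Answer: 295911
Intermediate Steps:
(o - 437)*t = (-256 - 437)*(-427) = -693*(-427) = 295911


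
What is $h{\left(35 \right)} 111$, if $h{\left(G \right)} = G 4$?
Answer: $15540$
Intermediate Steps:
$h{\left(G \right)} = 4 G$
$h{\left(35 \right)} 111 = 4 \cdot 35 \cdot 111 = 140 \cdot 111 = 15540$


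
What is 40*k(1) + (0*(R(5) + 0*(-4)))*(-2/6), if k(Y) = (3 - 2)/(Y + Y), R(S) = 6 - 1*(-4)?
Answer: 20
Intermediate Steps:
R(S) = 10 (R(S) = 6 + 4 = 10)
k(Y) = 1/(2*Y)
40*k(1) + (0*(R(5) + 0*(-4)))*(-2/6) = 40*((½)/1) + (0*(10 + 0*(-4)))*(-2/6) = 40*((½)*1) + (0*(10 + 0))*(-2*⅙) = 40*(½) + (0*10)*(-⅓) = 20 + 0*(-⅓) = 20 + 0 = 20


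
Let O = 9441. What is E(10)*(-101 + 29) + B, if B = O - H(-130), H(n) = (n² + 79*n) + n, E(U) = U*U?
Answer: -4259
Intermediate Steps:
E(U) = U²
H(n) = n² + 80*n
B = 2941 (B = 9441 - (-130)*(80 - 130) = 9441 - (-130)*(-50) = 9441 - 1*6500 = 9441 - 6500 = 2941)
E(10)*(-101 + 29) + B = 10²*(-101 + 29) + 2941 = 100*(-72) + 2941 = -7200 + 2941 = -4259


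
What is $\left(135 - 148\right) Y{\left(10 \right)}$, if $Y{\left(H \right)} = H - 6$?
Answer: $-52$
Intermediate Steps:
$Y{\left(H \right)} = -6 + H$
$\left(135 - 148\right) Y{\left(10 \right)} = \left(135 - 148\right) \left(-6 + 10\right) = \left(-13\right) 4 = -52$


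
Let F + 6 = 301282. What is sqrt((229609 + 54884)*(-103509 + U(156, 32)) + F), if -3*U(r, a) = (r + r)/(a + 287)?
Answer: I*sqrt(24765244402709)/29 ≈ 1.716e+5*I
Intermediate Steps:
F = 301276 (F = -6 + 301282 = 301276)
U(r, a) = -2*r/(3*(287 + a)) (U(r, a) = -(r + r)/(3*(a + 287)) = -2*r/(3*(287 + a)))
sqrt((229609 + 54884)*(-103509 + U(156, 32)) + F) = sqrt((229609 + 54884)*(-103509 - 2*156/(861 + 3*32)) + 301276) = sqrt(284493*(-103509 - 2*156/(861 + 96)) + 301276) = sqrt(284493*(-103509 - 2*156/957) + 301276) = sqrt(284493*(-103509 - 2*156*1/957) + 301276) = sqrt(284493*(-103509 - 104/319) + 301276) = sqrt(284493*(-33019475/319) + 301276) = sqrt(-853982681925/29 + 301276) = sqrt(-853973944921/29) = I*sqrt(24765244402709)/29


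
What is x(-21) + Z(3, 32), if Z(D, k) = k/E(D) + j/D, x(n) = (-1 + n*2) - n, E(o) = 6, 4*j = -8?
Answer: -52/3 ≈ -17.333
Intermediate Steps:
j = -2 (j = (¼)*(-8) = -2)
x(n) = -1 + n (x(n) = (-1 + 2*n) - n = -1 + n)
Z(D, k) = -2/D + k/6 (Z(D, k) = k/6 - 2/D = -2/D + k/6)
x(-21) + Z(3, 32) = (-1 - 21) + (-2/3 + (⅙)*32) = -22 + (-2*⅓ + 16/3) = -22 + (-⅔ + 16/3) = -22 + 14/3 = -52/3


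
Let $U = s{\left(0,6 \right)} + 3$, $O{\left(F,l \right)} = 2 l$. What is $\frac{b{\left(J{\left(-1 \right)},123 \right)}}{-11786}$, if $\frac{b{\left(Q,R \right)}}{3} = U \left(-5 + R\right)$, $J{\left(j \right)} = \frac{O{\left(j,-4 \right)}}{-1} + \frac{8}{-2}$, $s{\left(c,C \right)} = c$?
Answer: $- \frac{531}{5893} \approx -0.090107$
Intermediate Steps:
$J{\left(j \right)} = 4$ ($J{\left(j \right)} = \frac{2 \left(-4\right)}{-1} + \frac{8}{-2} = \left(-8\right) \left(-1\right) + 8 \left(- \frac{1}{2}\right) = 8 - 4 = 4$)
$U = 3$ ($U = 0 + 3 = 3$)
$b{\left(Q,R \right)} = -45 + 9 R$ ($b{\left(Q,R \right)} = 3 \cdot 3 \left(-5 + R\right) = 3 \left(-15 + 3 R\right) = -45 + 9 R$)
$\frac{b{\left(J{\left(-1 \right)},123 \right)}}{-11786} = \frac{-45 + 9 \cdot 123}{-11786} = \left(-45 + 1107\right) \left(- \frac{1}{11786}\right) = 1062 \left(- \frac{1}{11786}\right) = - \frac{531}{5893}$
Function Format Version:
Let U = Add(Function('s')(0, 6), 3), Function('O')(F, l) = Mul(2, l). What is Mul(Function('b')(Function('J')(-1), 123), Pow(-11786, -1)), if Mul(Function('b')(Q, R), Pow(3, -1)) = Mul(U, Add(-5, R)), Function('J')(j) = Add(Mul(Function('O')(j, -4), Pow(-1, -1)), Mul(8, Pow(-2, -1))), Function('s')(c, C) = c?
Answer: Rational(-531, 5893) ≈ -0.090107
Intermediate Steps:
Function('J')(j) = 4 (Function('J')(j) = Add(Mul(Mul(2, -4), Pow(-1, -1)), Mul(8, Pow(-2, -1))) = Add(Mul(-8, -1), Mul(8, Rational(-1, 2))) = Add(8, -4) = 4)
U = 3 (U = Add(0, 3) = 3)
Function('b')(Q, R) = Add(-45, Mul(9, R)) (Function('b')(Q, R) = Mul(3, Mul(3, Add(-5, R))) = Mul(3, Add(-15, Mul(3, R))) = Add(-45, Mul(9, R)))
Mul(Function('b')(Function('J')(-1), 123), Pow(-11786, -1)) = Mul(Add(-45, Mul(9, 123)), Pow(-11786, -1)) = Mul(Add(-45, 1107), Rational(-1, 11786)) = Mul(1062, Rational(-1, 11786)) = Rational(-531, 5893)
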